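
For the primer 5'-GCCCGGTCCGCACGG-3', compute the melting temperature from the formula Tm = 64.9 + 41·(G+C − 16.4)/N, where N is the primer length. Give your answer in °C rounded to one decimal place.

Base counts: A=1, T=1, G=6, C=7; G+C = 13, N = 15.
Tm = 64.9 + 41·(13 − 16.4)/15 = 64.9 + -139.40/15 = 55.6°C.

55.6°C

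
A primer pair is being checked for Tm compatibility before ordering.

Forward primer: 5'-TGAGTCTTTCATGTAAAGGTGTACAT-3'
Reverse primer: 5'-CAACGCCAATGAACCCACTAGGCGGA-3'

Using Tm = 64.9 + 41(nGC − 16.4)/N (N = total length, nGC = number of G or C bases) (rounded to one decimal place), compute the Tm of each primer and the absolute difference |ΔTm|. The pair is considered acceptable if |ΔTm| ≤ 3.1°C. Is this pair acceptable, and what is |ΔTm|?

Forward: G+C = 9, N = 26 → Tm = 64.9 + 41·(9 − 16.4)/26 = 53.2°C.
Reverse: G+C = 15, N = 26 → Tm = 64.9 + 41·(15 − 16.4)/26 = 62.7°C.
|ΔTm| = |53.2 − 62.7| = 9.5°C, > 3.1°C.

|ΔTm| = 9.5°C; the pair is not acceptable.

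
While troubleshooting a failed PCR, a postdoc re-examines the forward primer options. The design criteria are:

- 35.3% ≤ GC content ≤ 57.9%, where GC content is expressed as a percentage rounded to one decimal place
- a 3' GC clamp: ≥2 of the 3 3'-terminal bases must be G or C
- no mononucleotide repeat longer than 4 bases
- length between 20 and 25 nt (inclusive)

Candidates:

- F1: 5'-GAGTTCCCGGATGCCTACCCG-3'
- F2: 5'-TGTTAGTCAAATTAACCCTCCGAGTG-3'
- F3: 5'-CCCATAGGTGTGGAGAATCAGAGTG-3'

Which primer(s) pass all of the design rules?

F3 only.

F1 (21 nt, A=3 T=4 G=6 C=8): GC 14/21 = 66.7%, outside 35.3–57.9% ✗; 3' end CCG has 3 G/C ✓; longest run = 3 ✓; length 21 ✓ — fails.
F2 (26 nt, A=7 T=8 G=5 C=6): GC 11/26 = 42.3% ✓; 3' end GTG has 2 G/C ✓; longest run = 3 ✓; length 26, outside 20–25 ✗ — fails.
F3 (25 nt, A=7 T=5 G=9 C=4): GC 13/25 = 52.0% ✓; 3' end GTG has 2 G/C ✓; longest run = 3 ✓; length 25 ✓ — passes.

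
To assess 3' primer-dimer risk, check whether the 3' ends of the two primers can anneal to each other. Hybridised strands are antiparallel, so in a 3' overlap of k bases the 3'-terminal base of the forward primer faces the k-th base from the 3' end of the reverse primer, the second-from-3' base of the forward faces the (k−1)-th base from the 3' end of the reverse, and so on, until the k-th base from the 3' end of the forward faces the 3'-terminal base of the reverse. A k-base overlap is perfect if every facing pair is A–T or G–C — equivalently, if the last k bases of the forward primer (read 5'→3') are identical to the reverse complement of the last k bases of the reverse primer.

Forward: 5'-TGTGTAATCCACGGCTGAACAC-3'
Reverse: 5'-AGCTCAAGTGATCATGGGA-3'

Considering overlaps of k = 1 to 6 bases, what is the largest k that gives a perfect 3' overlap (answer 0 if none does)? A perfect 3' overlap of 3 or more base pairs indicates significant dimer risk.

Last 6 bases (5'→3') — forward …GAACAC, reverse …ATGGGA.
Reverse complement of the reverse primer's last 6 bases: TCCCAT; its first k bases are the reverse complement of the reverse primer's last k bases, so a perfect k-base overlap needs the forward primer's last k bases to equal them.
Comparing (forward last k vs required): k=1: C vs T ✗; k=2: AC vs TC ✗; k=3: CAC vs TCC ✗; k=4: ACAC vs TCCC ✗; k=5: AACAC vs TCCCA ✗; k=6: GAACAC vs TCCCAT ✗.
No overlap length from 1 to 6 is perfect, so the longest perfect 3' overlap is 0.

Longest perfect overlap: 0 complementary base pairs; below the dimer-risk threshold (threshold 3).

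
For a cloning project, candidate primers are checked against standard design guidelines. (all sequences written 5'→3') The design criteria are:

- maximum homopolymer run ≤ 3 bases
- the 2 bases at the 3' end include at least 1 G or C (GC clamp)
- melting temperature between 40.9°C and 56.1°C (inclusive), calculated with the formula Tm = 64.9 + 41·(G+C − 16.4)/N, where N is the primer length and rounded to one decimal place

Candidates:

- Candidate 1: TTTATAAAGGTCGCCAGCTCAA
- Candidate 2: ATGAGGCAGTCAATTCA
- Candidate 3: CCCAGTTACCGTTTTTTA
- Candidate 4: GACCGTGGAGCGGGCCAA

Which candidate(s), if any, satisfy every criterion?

Candidate 2 only.

Candidate 1 (22 nt, A=7 T=6 G=4 C=5): longest run = 3 ✓; 3' end AA has 0 G/C, need ≥1 ✗; Tm = 64.9 + 41·(9 − 16.4)/22 = 51.1°C ✓ — fails.
Candidate 2 (17 nt, A=6 T=4 G=4 C=3): longest run = 2 ✓; 3' end CA has 1 G/C ✓; Tm = 64.9 + 41·(7 − 16.4)/17 = 42.2°C ✓ — passes.
Candidate 3 (18 nt, A=3 T=8 G=2 C=5): longest run = 6, exceeds 3 ✗; 3' end TA has 0 G/C, need ≥1 ✗; Tm = 64.9 + 41·(7 − 16.4)/18 = 43.5°C ✓ — fails.
Candidate 4 (18 nt, A=4 T=1 G=8 C=5): longest run = 3 ✓; 3' end AA has 0 G/C, need ≥1 ✗; Tm = 64.9 + 41·(13 − 16.4)/18 = 57.2°C, outside 40.9–56.1°C ✗ — fails.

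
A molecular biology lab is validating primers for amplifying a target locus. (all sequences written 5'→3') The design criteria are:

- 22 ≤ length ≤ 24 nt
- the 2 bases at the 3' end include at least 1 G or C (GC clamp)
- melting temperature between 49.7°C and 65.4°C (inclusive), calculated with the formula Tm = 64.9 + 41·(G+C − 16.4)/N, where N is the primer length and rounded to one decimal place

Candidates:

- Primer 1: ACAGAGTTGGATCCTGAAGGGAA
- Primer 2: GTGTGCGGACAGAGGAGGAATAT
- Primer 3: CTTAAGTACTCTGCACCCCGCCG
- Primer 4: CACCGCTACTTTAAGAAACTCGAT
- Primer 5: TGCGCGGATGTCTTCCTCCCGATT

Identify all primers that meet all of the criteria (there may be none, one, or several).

Primer 3 only.

Primer 1 (23 nt, A=8 T=4 G=8 C=3): length 23 ✓; 3' end AA has 0 G/C, need ≥1 ✗; Tm = 64.9 + 41·(11 − 16.4)/23 = 55.3°C ✓ — fails.
Primer 2 (23 nt, A=7 T=4 G=10 C=2): length 23 ✓; 3' end AT has 0 G/C, need ≥1 ✗; Tm = 64.9 + 41·(12 − 16.4)/23 = 57.1°C ✓ — fails.
Primer 3 (23 nt, A=4 T=5 G=4 C=10): length 23 ✓; 3' end CG has 2 G/C ✓; Tm = 64.9 + 41·(14 − 16.4)/23 = 60.6°C ✓ — passes.
Primer 4 (24 nt, A=8 T=6 G=3 C=7): length 24 ✓; 3' end AT has 0 G/C, need ≥1 ✗; Tm = 64.9 + 41·(10 − 16.4)/24 = 54.0°C ✓ — fails.
Primer 5 (24 nt, A=2 T=8 G=6 C=8): length 24 ✓; 3' end TT has 0 G/C, need ≥1 ✗; Tm = 64.9 + 41·(14 − 16.4)/24 = 60.8°C ✓ — fails.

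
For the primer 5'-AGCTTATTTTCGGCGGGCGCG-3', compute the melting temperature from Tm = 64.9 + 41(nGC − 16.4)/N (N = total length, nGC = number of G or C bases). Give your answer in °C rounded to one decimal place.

58.3°C

Base counts: A=2, T=6, G=8, C=5; G+C = 13, N = 21.
Tm = 64.9 + 41·(13 − 16.4)/21 = 64.9 + -139.40/21 = 58.3°C.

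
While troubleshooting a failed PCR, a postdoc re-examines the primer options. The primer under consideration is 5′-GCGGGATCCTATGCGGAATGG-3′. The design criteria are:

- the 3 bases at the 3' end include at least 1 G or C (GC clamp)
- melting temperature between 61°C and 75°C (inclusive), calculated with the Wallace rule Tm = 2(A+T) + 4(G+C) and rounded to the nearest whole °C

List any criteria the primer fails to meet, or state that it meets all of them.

Meets all criteria.

Base counts: A=4, T=4, G=9, C=4 (length 21).
GC clamp: 3' end TGG has 2 G/C ✓
Tm: Tm = 2·8 + 4·13 = 68°C ✓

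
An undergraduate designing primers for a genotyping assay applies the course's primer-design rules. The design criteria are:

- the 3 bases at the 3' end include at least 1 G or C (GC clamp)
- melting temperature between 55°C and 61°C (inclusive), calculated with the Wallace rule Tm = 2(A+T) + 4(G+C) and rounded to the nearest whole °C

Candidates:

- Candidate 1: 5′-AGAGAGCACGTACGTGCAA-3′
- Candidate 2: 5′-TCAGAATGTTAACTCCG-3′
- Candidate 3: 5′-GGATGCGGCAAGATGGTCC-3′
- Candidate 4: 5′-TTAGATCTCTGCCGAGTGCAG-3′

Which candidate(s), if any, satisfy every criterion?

Candidate 1 (19 nt, A=7 T=2 G=6 C=4): 3' end CAA has 1 G/C ✓; Tm = 2·9 + 4·10 = 58°C ✓ — passes.
Candidate 2 (17 nt, A=5 T=5 G=3 C=4): 3' end CCG has 3 G/C ✓; Tm = 2·10 + 4·7 = 48°C, outside 55–61°C ✗ — fails.
Candidate 3 (19 nt, A=4 T=3 G=8 C=4): 3' end TCC has 2 G/C ✓; Tm = 2·7 + 4·12 = 62°C, outside 55–61°C ✗ — fails.
Candidate 4 (21 nt, A=4 T=6 G=6 C=5): 3' end CAG has 2 G/C ✓; Tm = 2·10 + 4·11 = 64°C, outside 55–61°C ✗ — fails.

Candidate 1 only.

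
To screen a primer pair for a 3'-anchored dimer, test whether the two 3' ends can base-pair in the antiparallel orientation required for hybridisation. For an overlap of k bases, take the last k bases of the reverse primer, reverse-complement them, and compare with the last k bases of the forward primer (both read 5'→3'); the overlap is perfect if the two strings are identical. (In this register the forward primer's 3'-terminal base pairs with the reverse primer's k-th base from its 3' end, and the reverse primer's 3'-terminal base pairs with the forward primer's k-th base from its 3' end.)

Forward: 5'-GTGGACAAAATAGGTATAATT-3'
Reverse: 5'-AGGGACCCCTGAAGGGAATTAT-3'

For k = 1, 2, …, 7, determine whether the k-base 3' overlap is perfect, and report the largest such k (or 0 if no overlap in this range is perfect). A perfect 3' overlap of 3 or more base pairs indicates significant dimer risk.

Last 7 bases (5'→3') — forward …TATAATT, reverse …GAATTAT.
Reverse complement of the reverse primer's last 7 bases: ATAATTC; its first k bases are the reverse complement of the reverse primer's last k bases, so a perfect k-base overlap needs the forward primer's last k bases to equal them.
Comparing (forward last k vs required): k=1: T vs A ✗; k=2: TT vs AT ✗; k=3: ATT vs ATA ✗; k=4: AATT vs ATAA ✗; k=5: TAATT vs ATAAT ✗; k=6: ATAATT vs ATAATT ✓; k=7: TATAATT vs ATAATTC ✗.
Only k = 6 is perfect, so the longest perfect 3' overlap is 6.

Longest perfect overlap: 6 complementary base pairs; significant dimer risk (threshold 3).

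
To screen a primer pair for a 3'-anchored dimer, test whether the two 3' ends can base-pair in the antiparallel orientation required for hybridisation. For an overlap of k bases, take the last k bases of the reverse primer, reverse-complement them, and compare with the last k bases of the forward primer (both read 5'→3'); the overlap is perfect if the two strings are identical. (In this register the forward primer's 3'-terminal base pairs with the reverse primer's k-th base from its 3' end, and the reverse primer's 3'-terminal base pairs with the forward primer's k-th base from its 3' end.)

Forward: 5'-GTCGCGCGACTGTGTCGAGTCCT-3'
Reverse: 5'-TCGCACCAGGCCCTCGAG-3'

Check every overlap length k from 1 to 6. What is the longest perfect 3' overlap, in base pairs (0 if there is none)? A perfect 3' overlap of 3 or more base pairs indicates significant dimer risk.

Longest perfect overlap: 2 complementary base pairs; below the dimer-risk threshold (threshold 3).

Last 6 bases (5'→3') — forward …AGTCCT, reverse …CTCGAG.
Reverse complement of the reverse primer's last 6 bases: CTCGAG; its first k bases are the reverse complement of the reverse primer's last k bases, so a perfect k-base overlap needs the forward primer's last k bases to equal them.
Comparing (forward last k vs required): k=1: T vs C ✗; k=2: CT vs CT ✓; k=3: CCT vs CTC ✗; k=4: TCCT vs CTCG ✗; k=5: GTCCT vs CTCGA ✗; k=6: AGTCCT vs CTCGAG ✗.
Only k = 2 is perfect, so the longest perfect 3' overlap is 2.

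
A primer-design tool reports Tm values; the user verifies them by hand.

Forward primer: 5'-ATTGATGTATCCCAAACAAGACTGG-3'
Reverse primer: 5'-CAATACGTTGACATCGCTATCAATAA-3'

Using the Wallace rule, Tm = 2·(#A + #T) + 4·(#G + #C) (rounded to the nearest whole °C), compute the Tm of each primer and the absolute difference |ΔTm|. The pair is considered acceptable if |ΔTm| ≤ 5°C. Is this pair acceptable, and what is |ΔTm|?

|ΔTm| = 0°C; the pair is acceptable.

Forward: A=9 T=6 G=5 C=5 → Tm = 2·15 + 4·10 = 70°C.
Reverse: A=10 T=7 G=3 C=6 → Tm = 2·17 + 4·9 = 70°C.
|ΔTm| = |70 − 70| = 0°C, ≤ 5°C.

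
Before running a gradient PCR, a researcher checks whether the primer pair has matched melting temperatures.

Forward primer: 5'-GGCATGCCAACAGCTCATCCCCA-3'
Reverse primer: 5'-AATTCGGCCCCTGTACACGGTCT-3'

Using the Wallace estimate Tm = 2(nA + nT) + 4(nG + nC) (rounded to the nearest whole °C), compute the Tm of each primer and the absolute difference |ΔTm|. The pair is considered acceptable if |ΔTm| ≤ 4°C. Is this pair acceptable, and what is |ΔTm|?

|ΔTm| = 2°C; the pair is acceptable.

Forward: A=6 T=3 G=4 C=10 → Tm = 2·9 + 4·14 = 74°C.
Reverse: A=4 T=6 G=5 C=8 → Tm = 2·10 + 4·13 = 72°C.
|ΔTm| = |74 − 72| = 2°C, ≤ 4°C.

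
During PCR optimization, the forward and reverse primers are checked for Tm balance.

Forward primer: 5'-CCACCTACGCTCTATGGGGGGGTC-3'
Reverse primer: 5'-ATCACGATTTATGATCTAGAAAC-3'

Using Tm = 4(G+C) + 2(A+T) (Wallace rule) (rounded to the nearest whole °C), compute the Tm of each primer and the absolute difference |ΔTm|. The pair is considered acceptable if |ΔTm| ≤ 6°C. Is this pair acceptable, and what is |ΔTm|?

Forward: A=3 T=5 G=8 C=8 → Tm = 2·8 + 4·16 = 80°C.
Reverse: A=9 T=7 G=3 C=4 → Tm = 2·16 + 4·7 = 60°C.
|ΔTm| = |80 − 60| = 20°C, > 6°C.

|ΔTm| = 20°C; the pair is not acceptable.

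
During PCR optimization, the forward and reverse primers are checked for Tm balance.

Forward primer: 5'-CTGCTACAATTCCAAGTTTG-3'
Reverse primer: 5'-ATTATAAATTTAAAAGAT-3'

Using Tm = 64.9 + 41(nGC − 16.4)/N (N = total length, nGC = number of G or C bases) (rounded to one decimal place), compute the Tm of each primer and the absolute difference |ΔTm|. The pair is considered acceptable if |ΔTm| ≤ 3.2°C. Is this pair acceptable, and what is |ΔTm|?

|ΔTm| = 17.9°C; the pair is not acceptable.

Forward: G+C = 8, N = 20 → Tm = 64.9 + 41·(8 − 16.4)/20 = 47.7°C.
Reverse: G+C = 1, N = 18 → Tm = 64.9 + 41·(1 − 16.4)/18 = 29.8°C.
|ΔTm| = |47.7 − 29.8| = 17.9°C, > 3.2°C.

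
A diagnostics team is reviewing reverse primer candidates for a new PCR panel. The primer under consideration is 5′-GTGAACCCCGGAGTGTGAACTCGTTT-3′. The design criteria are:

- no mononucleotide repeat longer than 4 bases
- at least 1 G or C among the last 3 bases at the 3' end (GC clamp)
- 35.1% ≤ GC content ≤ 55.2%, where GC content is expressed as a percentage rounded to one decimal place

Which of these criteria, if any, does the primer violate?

Fails: GC clamp.

Base counts: A=5, T=7, G=8, C=6 (length 26).
homopolymer run: longest run = 4 ✓
GC clamp: 3' end TTT has 0 G/C, need ≥1 ✗
GC content: GC 14/26 = 53.8% ✓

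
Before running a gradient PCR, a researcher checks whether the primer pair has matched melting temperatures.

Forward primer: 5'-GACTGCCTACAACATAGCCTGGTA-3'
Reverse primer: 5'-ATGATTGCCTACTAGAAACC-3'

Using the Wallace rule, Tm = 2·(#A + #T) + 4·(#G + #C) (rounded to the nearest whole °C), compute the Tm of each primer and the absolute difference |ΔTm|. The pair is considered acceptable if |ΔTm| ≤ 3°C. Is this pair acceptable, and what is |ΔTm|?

Forward: A=7 T=5 G=5 C=7 → Tm = 2·12 + 4·12 = 72°C.
Reverse: A=7 T=5 G=3 C=5 → Tm = 2·12 + 4·8 = 56°C.
|ΔTm| = |72 − 56| = 16°C, > 3°C.

|ΔTm| = 16°C; the pair is not acceptable.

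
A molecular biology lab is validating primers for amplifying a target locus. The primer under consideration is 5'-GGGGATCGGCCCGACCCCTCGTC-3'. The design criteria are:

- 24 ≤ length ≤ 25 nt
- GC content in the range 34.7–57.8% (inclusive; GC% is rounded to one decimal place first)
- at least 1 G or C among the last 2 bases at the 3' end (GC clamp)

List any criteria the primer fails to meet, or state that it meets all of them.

Base counts: A=2, T=3, G=8, C=10 (length 23).
length: length 23, outside 24–25 ✗
GC content: GC 18/23 = 78.3%, outside 34.7–57.8% ✗
GC clamp: 3' end TC has 1 G/C ✓

Fails: length, GC content.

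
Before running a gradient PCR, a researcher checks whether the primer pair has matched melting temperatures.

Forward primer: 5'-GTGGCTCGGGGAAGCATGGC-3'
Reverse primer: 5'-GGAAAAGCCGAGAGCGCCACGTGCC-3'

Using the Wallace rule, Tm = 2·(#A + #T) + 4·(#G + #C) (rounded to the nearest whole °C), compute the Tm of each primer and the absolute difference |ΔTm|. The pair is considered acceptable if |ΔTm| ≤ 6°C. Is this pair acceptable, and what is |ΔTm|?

|ΔTm| = 16°C; the pair is not acceptable.

Forward: A=3 T=3 G=10 C=4 → Tm = 2·6 + 4·14 = 68°C.
Reverse: A=7 T=1 G=9 C=8 → Tm = 2·8 + 4·17 = 84°C.
|ΔTm| = |68 − 84| = 16°C, > 6°C.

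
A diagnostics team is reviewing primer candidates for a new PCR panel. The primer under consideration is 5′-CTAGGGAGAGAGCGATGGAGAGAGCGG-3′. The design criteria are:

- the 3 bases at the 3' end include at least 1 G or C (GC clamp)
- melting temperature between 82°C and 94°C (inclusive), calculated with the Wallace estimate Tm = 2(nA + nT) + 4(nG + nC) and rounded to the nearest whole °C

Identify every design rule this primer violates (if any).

Meets all criteria.

Base counts: A=8, T=2, G=14, C=3 (length 27).
GC clamp: 3' end CGG has 3 G/C ✓
Tm: Tm = 2·10 + 4·17 = 88°C ✓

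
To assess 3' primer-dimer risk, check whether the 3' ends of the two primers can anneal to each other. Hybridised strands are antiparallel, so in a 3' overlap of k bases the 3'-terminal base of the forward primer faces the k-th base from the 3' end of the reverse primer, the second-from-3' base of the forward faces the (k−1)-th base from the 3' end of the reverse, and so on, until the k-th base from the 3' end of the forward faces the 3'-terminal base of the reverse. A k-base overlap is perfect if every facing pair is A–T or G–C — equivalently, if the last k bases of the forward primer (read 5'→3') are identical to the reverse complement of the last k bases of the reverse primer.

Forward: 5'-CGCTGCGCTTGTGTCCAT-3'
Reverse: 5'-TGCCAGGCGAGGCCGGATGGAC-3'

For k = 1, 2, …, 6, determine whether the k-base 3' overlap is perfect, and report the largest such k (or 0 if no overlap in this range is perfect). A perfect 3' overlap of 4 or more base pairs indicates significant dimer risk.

Last 6 bases (5'→3') — forward …GTCCAT, reverse …ATGGAC.
Reverse complement of the reverse primer's last 6 bases: GTCCAT; its first k bases are the reverse complement of the reverse primer's last k bases, so a perfect k-base overlap needs the forward primer's last k bases to equal them.
Comparing (forward last k vs required): k=1: T vs G ✗; k=2: AT vs GT ✗; k=3: CAT vs GTC ✗; k=4: CCAT vs GTCC ✗; k=5: TCCAT vs GTCCA ✗; k=6: GTCCAT vs GTCCAT ✓.
Only k = 6 is perfect, so the longest perfect 3' overlap is 6.

Longest perfect overlap: 6 complementary base pairs; significant dimer risk (threshold 4).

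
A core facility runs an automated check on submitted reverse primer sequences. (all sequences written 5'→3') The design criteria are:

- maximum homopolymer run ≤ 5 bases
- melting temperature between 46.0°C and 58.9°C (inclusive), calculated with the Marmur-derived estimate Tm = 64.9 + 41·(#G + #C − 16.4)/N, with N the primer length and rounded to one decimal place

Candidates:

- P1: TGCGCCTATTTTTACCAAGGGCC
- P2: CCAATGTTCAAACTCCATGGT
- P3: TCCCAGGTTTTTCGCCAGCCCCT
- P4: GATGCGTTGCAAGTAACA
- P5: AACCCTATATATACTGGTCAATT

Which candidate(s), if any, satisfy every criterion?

P1, P2 and P5.

P1 (23 nt, A=4 T=7 G=5 C=7): longest run = 5 ✓; Tm = 64.9 + 41·(12 − 16.4)/23 = 57.1°C ✓ — passes.
P2 (21 nt, A=6 T=6 G=3 C=6): longest run = 3 ✓; Tm = 64.9 + 41·(9 − 16.4)/21 = 50.5°C ✓ — passes.
P3 (23 nt, A=2 T=7 G=4 C=10): longest run = 5 ✓; Tm = 64.9 + 41·(14 − 16.4)/23 = 60.6°C, outside 46.0–58.9°C ✗ — fails.
P4 (18 nt, A=6 T=4 G=5 C=3): longest run = 2 ✓; Tm = 64.9 + 41·(8 − 16.4)/18 = 45.8°C, outside 46.0–58.9°C ✗ — fails.
P5 (23 nt, A=8 T=8 G=2 C=5): longest run = 3 ✓; Tm = 64.9 + 41·(7 − 16.4)/23 = 48.1°C ✓ — passes.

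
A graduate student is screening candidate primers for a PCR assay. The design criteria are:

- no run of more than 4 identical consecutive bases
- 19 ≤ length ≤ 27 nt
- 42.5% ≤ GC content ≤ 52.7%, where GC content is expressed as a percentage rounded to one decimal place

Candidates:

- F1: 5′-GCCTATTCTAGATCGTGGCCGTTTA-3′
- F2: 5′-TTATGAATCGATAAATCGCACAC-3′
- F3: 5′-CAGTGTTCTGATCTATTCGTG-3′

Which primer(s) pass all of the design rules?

F1 (25 nt, A=4 T=9 G=6 C=6): longest run = 3 ✓; length 25 ✓; GC 12/25 = 48.0% ✓ — passes.
F2 (23 nt, A=9 T=6 G=3 C=5): longest run = 3 ✓; length 23 ✓; GC 8/23 = 34.8%, outside 42.5–52.7% ✗ — fails.
F3 (21 nt, A=3 T=9 G=5 C=4): longest run = 2 ✓; length 21 ✓; GC 9/21 = 42.9% ✓ — passes.

F1 and F3.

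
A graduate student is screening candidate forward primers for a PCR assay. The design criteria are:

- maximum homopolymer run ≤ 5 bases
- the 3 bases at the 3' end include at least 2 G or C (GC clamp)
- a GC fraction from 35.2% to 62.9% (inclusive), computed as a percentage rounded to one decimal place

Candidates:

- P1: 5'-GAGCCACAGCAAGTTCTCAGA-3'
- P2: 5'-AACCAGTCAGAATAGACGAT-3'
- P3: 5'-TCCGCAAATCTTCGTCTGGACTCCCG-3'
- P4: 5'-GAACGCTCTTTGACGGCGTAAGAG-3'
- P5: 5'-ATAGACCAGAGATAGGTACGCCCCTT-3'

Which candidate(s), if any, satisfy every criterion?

P1 (21 nt, A=7 T=3 G=5 C=6): longest run = 2 ✓; 3' end AGA has 1 G/C, need ≥2 ✗; GC 11/21 = 52.4% ✓ — fails.
P2 (20 nt, A=9 T=3 G=4 C=4): longest run = 2 ✓; 3' end GAT has 1 G/C, need ≥2 ✗; GC 8/20 = 40.0% ✓ — fails.
P3 (26 nt, A=4 T=7 G=5 C=10): longest run = 3 ✓; 3' end CCG has 3 G/C ✓; GC 15/26 = 57.7% ✓ — passes.
P4 (24 nt, A=6 T=5 G=8 C=5): longest run = 3 ✓; 3' end GAG has 2 G/C ✓; GC 13/24 = 54.2% ✓ — passes.
P5 (26 nt, A=8 T=5 G=6 C=7): longest run = 4 ✓; 3' end CTT has 1 G/C, need ≥2 ✗; GC 13/26 = 50.0% ✓ — fails.

P3 and P4.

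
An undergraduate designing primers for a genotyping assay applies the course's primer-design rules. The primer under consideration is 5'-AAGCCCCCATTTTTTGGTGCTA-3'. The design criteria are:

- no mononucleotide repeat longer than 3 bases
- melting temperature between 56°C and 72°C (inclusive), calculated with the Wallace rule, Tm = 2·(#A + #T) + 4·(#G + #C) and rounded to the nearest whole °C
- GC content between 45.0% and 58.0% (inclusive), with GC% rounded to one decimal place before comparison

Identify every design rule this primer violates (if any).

Fails: homopolymer run.

Base counts: A=4, T=8, G=4, C=6 (length 22).
homopolymer run: longest run = 6, exceeds 3 ✗
Tm: Tm = 2·12 + 4·10 = 64°C ✓
GC content: GC 10/22 = 45.5% ✓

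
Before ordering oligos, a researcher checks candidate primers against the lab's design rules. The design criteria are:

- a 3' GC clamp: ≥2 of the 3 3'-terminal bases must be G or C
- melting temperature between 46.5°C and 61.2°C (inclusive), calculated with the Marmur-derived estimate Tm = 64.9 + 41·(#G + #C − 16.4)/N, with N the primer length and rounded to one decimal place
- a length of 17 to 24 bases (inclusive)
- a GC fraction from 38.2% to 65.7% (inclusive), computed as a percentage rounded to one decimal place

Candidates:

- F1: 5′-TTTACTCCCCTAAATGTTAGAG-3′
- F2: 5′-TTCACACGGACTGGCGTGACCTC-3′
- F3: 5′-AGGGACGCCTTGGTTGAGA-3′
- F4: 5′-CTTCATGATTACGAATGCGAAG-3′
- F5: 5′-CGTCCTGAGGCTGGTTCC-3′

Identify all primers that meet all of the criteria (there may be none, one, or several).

F2 only.

F1 (22 nt, A=6 T=8 G=3 C=5): 3' end GAG has 2 G/C ✓; Tm = 64.9 + 41·(8 − 16.4)/22 = 49.2°C ✓; length 22 ✓; GC 8/22 = 36.4%, outside 38.2–65.7% ✗ — fails.
F2 (23 nt, A=4 T=5 G=6 C=8): 3' end CTC has 2 G/C ✓; Tm = 64.9 + 41·(14 − 16.4)/23 = 60.6°C ✓; length 23 ✓; GC 14/23 = 60.9% ✓ — passes.
F3 (19 nt, A=4 T=4 G=8 C=3): 3' end AGA has 1 G/C, need ≥2 ✗; Tm = 64.9 + 41·(11 − 16.4)/19 = 53.2°C ✓; length 19 ✓; GC 11/19 = 57.9% ✓ — fails.
F4 (22 nt, A=7 T=6 G=5 C=4): 3' end AAG has 1 G/C, need ≥2 ✗; Tm = 64.9 + 41·(9 − 16.4)/22 = 51.1°C ✓; length 22 ✓; GC 9/22 = 40.9% ✓ — fails.
F5 (18 nt, A=1 T=5 G=6 C=6): 3' end TCC has 2 G/C ✓; Tm = 64.9 + 41·(12 − 16.4)/18 = 54.9°C ✓; length 18 ✓; GC 12/18 = 66.7%, outside 38.2–65.7% ✗ — fails.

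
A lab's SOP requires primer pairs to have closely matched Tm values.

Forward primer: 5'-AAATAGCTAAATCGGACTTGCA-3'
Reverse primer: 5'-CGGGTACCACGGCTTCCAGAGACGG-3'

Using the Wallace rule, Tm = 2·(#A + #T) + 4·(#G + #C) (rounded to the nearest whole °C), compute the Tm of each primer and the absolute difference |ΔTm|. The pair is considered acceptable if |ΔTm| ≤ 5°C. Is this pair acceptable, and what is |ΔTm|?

|ΔTm| = 24°C; the pair is not acceptable.

Forward: A=9 T=5 G=4 C=4 → Tm = 2·14 + 4·8 = 60°C.
Reverse: A=5 T=3 G=9 C=8 → Tm = 2·8 + 4·17 = 84°C.
|ΔTm| = |60 − 84| = 24°C, > 5°C.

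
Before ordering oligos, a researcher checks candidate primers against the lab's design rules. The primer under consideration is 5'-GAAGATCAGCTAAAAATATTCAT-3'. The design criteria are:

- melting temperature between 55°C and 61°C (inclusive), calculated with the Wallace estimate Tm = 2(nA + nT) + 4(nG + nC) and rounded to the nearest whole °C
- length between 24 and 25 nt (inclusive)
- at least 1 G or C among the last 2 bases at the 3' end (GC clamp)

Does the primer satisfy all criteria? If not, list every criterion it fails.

Fails: length, GC clamp.

Base counts: A=11, T=6, G=3, C=3 (length 23).
Tm: Tm = 2·17 + 4·6 = 58°C ✓
length: length 23, outside 24–25 ✗
GC clamp: 3' end AT has 0 G/C, need ≥1 ✗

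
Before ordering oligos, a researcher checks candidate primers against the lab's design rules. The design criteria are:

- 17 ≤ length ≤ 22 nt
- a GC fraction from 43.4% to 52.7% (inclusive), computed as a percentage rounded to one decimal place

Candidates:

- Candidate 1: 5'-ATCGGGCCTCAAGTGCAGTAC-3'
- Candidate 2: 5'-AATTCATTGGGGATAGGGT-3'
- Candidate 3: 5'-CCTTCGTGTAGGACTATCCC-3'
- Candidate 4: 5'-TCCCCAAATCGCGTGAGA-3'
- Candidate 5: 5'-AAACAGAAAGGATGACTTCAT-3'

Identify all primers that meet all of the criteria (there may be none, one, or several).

Candidate 1 (21 nt, A=5 T=4 G=6 C=6): length 21 ✓; GC 12/21 = 57.1%, outside 43.4–52.7% ✗ — fails.
Candidate 2 (19 nt, A=5 T=6 G=7 C=1): length 19 ✓; GC 8/19 = 42.1%, outside 43.4–52.7% ✗ — fails.
Candidate 3 (20 nt, A=3 T=6 G=4 C=7): length 20 ✓; GC 11/20 = 55.0%, outside 43.4–52.7% ✗ — fails.
Candidate 4 (18 nt, A=5 T=3 G=4 C=6): length 18 ✓; GC 10/18 = 55.6%, outside 43.4–52.7% ✗ — fails.
Candidate 5 (21 nt, A=10 T=4 G=4 C=3): length 21 ✓; GC 7/21 = 33.3%, outside 43.4–52.7% ✗ — fails.

None of the candidates satisfy all criteria.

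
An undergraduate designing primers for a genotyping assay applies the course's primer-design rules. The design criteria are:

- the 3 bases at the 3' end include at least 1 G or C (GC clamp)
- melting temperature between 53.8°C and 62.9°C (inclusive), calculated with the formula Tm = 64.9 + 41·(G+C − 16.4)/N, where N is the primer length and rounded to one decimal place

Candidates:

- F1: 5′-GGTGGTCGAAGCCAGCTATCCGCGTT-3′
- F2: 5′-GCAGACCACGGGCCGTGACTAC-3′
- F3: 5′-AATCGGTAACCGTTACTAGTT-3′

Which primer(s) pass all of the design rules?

F1 (26 nt, A=4 T=6 G=9 C=7): 3' end GTT has 1 G/C ✓; Tm = 64.9 + 41·(16 − 16.4)/26 = 64.3°C, outside 53.8–62.9°C ✗ — fails.
F2 (22 nt, A=5 T=2 G=7 C=8): 3' end TAC has 1 G/C ✓; Tm = 64.9 + 41·(15 − 16.4)/22 = 62.3°C ✓ — passes.
F3 (21 nt, A=6 T=7 G=4 C=4): 3' end GTT has 1 G/C ✓; Tm = 64.9 + 41·(8 − 16.4)/21 = 48.5°C, outside 53.8–62.9°C ✗ — fails.

F2 only.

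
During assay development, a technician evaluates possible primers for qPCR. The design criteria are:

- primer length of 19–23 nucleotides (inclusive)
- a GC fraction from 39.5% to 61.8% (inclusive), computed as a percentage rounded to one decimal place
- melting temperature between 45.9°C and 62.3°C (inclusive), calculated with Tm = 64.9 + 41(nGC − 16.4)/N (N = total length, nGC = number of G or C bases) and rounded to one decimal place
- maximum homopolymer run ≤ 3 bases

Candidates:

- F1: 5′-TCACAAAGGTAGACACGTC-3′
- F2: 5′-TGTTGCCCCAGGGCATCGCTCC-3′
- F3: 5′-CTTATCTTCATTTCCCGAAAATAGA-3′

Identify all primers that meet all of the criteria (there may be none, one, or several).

F1 (19 nt, A=7 T=3 G=4 C=5): length 19 ✓; GC 9/19 = 47.4% ✓; Tm = 64.9 + 41·(9 − 16.4)/19 = 48.9°C ✓; longest run = 3 ✓ — passes.
F2 (22 nt, A=2 T=5 G=6 C=9): length 22 ✓; GC 15/22 = 68.2%, outside 39.5–61.8% ✗; Tm = 64.9 + 41·(15 − 16.4)/22 = 62.3°C ✓; longest run = 4, exceeds 3 ✗ — fails.
F3 (25 nt, A=8 T=9 G=2 C=6): length 25, outside 19–23 ✗; GC 8/25 = 32.0%, outside 39.5–61.8% ✗; Tm = 64.9 + 41·(8 − 16.4)/25 = 51.1°C ✓; longest run = 4, exceeds 3 ✗ — fails.

F1 only.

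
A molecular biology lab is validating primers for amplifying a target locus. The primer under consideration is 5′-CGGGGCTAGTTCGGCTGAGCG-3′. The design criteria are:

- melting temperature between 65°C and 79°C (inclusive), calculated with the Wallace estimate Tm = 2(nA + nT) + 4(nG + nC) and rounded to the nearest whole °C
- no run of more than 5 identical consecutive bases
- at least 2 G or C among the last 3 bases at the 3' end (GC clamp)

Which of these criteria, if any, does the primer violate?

Meets all criteria.

Base counts: A=2, T=4, G=10, C=5 (length 21).
Tm: Tm = 2·6 + 4·15 = 72°C ✓
homopolymer run: longest run = 4 ✓
GC clamp: 3' end GCG has 3 G/C ✓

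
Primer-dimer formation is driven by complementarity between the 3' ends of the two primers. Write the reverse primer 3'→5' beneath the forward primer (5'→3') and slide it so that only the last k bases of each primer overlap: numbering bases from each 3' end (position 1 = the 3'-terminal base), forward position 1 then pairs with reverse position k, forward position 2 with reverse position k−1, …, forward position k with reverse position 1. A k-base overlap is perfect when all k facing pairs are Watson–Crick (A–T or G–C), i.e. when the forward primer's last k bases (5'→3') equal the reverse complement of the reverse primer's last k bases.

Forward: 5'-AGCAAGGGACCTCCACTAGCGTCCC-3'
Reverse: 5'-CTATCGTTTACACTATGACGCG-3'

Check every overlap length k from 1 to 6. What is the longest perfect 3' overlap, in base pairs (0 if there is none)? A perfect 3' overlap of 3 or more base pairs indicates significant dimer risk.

Longest perfect overlap: 1 complementary base pair; below the dimer-risk threshold (threshold 3).

Last 6 bases (5'→3') — forward …CGTCCC, reverse …GACGCG.
Reverse complement of the reverse primer's last 6 bases: CGCGTC; its first k bases are the reverse complement of the reverse primer's last k bases, so a perfect k-base overlap needs the forward primer's last k bases to equal them.
Comparing (forward last k vs required): k=1: C vs C ✓; k=2: CC vs CG ✗; k=3: CCC vs CGC ✗; k=4: TCCC vs CGCG ✗; k=5: GTCCC vs CGCGT ✗; k=6: CGTCCC vs CGCGTC ✗.
Only k = 1 is perfect, so the longest perfect 3' overlap is 1.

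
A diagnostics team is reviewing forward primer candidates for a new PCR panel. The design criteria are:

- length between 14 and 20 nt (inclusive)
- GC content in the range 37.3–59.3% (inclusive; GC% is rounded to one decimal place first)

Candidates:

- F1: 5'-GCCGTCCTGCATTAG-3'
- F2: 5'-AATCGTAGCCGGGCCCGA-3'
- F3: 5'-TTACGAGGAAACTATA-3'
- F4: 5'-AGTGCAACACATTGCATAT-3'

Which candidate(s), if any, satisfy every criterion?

F1 (15 nt, A=2 T=4 G=4 C=5): length 15 ✓; GC 9/15 = 60.0%, outside 37.3–59.3% ✗ — fails.
F2 (18 nt, A=4 T=2 G=6 C=6): length 18 ✓; GC 12/18 = 66.7%, outside 37.3–59.3% ✗ — fails.
F3 (16 nt, A=7 T=4 G=3 C=2): length 16 ✓; GC 5/16 = 31.3%, outside 37.3–59.3% ✗ — fails.
F4 (19 nt, A=7 T=5 G=3 C=4): length 19 ✓; GC 7/19 = 36.8%, outside 37.3–59.3% ✗ — fails.

None of the candidates satisfy all criteria.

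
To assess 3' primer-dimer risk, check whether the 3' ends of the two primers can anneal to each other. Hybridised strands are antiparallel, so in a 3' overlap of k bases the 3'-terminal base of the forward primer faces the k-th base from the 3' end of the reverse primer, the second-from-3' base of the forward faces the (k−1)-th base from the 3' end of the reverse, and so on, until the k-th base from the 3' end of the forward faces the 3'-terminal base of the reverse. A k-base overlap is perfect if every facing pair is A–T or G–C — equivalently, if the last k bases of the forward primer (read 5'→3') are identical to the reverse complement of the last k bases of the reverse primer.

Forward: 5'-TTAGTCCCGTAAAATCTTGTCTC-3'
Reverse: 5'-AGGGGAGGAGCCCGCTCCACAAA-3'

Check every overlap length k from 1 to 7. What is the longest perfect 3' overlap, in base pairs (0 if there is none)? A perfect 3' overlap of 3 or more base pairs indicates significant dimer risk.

Longest perfect overlap: 0 complementary base pairs; below the dimer-risk threshold (threshold 3).

Last 7 bases (5'→3') — forward …TTGTCTC, reverse …CCACAAA.
Reverse complement of the reverse primer's last 7 bases: TTTGTGG; its first k bases are the reverse complement of the reverse primer's last k bases, so a perfect k-base overlap needs the forward primer's last k bases to equal them.
Comparing (forward last k vs required): k=1: C vs T ✗; k=2: TC vs TT ✗; k=3: CTC vs TTT ✗; k=4: TCTC vs TTTG ✗; k=5: GTCTC vs TTTGT ✗; k=6: TGTCTC vs TTTGTG ✗; k=7: TTGTCTC vs TTTGTGG ✗.
No overlap length from 1 to 7 is perfect, so the longest perfect 3' overlap is 0.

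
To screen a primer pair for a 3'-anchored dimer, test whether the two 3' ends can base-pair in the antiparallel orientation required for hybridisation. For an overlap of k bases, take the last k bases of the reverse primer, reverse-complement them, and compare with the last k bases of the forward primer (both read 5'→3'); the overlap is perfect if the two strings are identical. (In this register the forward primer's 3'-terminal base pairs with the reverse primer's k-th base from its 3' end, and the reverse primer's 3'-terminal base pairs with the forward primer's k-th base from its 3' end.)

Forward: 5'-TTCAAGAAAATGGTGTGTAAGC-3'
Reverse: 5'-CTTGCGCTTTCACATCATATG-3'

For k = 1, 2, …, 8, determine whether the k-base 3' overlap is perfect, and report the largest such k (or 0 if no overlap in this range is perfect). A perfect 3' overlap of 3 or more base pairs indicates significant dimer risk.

Last 8 bases (5'→3') — forward …GTGTAAGC, reverse …ATCATATG.
Reverse complement of the reverse primer's last 8 bases: CATATGAT; its first k bases are the reverse complement of the reverse primer's last k bases, so a perfect k-base overlap needs the forward primer's last k bases to equal them.
Comparing (forward last k vs required): k=1: C vs C ✓; k=2: GC vs CA ✗; k=3: AGC vs CAT ✗; k=4: AAGC vs CATA ✗; k=5: TAAGC vs CATAT ✗; k=6: GTAAGC vs CATATG ✗; k=7: TGTAAGC vs CATATGA ✗; k=8: GTGTAAGC vs CATATGAT ✗.
Only k = 1 is perfect, so the longest perfect 3' overlap is 1.

Longest perfect overlap: 1 complementary base pair; below the dimer-risk threshold (threshold 3).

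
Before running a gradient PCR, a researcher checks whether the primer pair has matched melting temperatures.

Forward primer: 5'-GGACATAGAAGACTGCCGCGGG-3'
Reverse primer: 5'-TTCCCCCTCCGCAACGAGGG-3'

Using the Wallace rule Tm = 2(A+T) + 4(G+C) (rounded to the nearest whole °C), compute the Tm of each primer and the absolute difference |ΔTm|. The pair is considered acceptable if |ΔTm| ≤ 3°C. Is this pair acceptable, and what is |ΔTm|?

Forward: A=6 T=2 G=9 C=5 → Tm = 2·8 + 4·14 = 72°C.
Reverse: A=3 T=3 G=5 C=9 → Tm = 2·6 + 4·14 = 68°C.
|ΔTm| = |72 − 68| = 4°C, > 3°C.

|ΔTm| = 4°C; the pair is not acceptable.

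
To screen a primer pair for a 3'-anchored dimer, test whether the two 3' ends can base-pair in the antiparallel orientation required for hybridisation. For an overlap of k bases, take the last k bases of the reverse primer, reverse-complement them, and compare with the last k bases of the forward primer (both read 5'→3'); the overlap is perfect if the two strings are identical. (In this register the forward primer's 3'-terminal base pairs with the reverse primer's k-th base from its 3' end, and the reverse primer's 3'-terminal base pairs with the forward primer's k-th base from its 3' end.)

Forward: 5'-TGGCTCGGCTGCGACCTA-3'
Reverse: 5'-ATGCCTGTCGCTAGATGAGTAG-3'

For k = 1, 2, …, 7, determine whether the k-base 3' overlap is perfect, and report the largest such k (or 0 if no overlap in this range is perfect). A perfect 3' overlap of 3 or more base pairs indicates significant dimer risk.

Last 7 bases (5'→3') — forward …CGACCTA, reverse …TGAGTAG.
Reverse complement of the reverse primer's last 7 bases: CTACTCA; its first k bases are the reverse complement of the reverse primer's last k bases, so a perfect k-base overlap needs the forward primer's last k bases to equal them.
Comparing (forward last k vs required): k=1: A vs C ✗; k=2: TA vs CT ✗; k=3: CTA vs CTA ✓; k=4: CCTA vs CTAC ✗; k=5: ACCTA vs CTACT ✗; k=6: GACCTA vs CTACTC ✗; k=7: CGACCTA vs CTACTCA ✗.
Only k = 3 is perfect, so the longest perfect 3' overlap is 3.

Longest perfect overlap: 3 complementary base pairs; significant dimer risk (threshold 3).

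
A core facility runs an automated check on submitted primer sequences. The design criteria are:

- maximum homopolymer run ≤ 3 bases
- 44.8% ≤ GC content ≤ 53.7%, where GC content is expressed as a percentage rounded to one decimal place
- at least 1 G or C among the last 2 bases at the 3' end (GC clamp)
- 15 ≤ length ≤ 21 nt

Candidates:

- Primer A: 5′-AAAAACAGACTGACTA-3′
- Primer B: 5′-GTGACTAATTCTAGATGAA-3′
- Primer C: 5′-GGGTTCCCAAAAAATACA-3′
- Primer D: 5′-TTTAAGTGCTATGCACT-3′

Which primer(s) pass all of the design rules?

Primer A (16 nt, A=9 T=2 G=2 C=3): longest run = 5, exceeds 3 ✗; GC 5/16 = 31.3%, outside 44.8–53.7% ✗; 3' end TA has 0 G/C, need ≥1 ✗; length 16 ✓ — fails.
Primer B (19 nt, A=7 T=6 G=4 C=2): longest run = 2 ✓; GC 6/19 = 31.6%, outside 44.8–53.7% ✗; 3' end AA has 0 G/C, need ≥1 ✗; length 19 ✓ — fails.
Primer C (18 nt, A=8 T=3 G=3 C=4): longest run = 6, exceeds 3 ✗; GC 7/18 = 38.9%, outside 44.8–53.7% ✗; 3' end CA has 1 G/C ✓; length 18 ✓ — fails.
Primer D (17 nt, A=4 T=7 G=3 C=3): longest run = 3 ✓; GC 6/17 = 35.3%, outside 44.8–53.7% ✗; 3' end CT has 1 G/C ✓; length 17 ✓ — fails.

None of the candidates satisfy all criteria.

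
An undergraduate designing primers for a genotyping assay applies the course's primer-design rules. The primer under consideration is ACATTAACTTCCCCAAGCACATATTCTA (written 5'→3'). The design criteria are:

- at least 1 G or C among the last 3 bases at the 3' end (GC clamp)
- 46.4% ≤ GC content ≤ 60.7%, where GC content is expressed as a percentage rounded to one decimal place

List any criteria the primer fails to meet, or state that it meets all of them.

Base counts: A=10, T=8, G=1, C=9 (length 28).
GC clamp: 3' end CTA has 1 G/C ✓
GC content: GC 10/28 = 35.7%, outside 46.4–60.7% ✗

Fails: GC content.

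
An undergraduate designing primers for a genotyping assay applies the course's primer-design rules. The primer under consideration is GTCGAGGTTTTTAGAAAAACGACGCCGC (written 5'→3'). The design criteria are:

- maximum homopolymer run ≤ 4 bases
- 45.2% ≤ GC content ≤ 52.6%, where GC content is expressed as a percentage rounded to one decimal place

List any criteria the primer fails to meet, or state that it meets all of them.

Fails: homopolymer run.

Base counts: A=8, T=6, G=8, C=6 (length 28).
homopolymer run: longest run = 5, exceeds 4 ✗
GC content: GC 14/28 = 50.0% ✓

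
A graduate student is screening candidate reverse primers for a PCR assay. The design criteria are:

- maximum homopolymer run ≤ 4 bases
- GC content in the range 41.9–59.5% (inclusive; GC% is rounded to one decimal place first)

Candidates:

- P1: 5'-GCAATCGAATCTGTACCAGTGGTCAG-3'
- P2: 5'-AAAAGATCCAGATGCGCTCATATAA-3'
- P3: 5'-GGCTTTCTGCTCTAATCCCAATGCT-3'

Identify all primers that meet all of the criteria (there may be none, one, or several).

P1 (26 nt, A=7 T=6 G=7 C=6): longest run = 2 ✓; GC 13/26 = 50.0% ✓ — passes.
P2 (25 nt, A=11 T=5 G=4 C=5): longest run = 4 ✓; GC 9/25 = 36.0%, outside 41.9–59.5% ✗ — fails.
P3 (25 nt, A=4 T=9 G=4 C=8): longest run = 3 ✓; GC 12/25 = 48.0% ✓ — passes.

P1 and P3.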